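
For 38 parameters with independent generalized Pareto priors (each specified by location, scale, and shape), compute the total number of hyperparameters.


A generalized Pareto prior has 3 hyperparameters per parameter.
Total = 38 * 3 = 114

114


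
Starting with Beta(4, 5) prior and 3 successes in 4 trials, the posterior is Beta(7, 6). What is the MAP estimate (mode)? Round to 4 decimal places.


The mode of Beta(a, b) when a > 1 and b > 1 is (a-1)/(a+b-2)
= (7 - 1) / (7 + 6 - 2)
= 6 / 11
= 0.5455

0.5455


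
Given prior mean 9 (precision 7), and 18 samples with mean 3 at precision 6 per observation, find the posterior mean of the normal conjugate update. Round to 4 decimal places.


The posterior mean is a precision-weighted average of prior and data.
Post. prec. = 7 + 108 = 115
Post. mean = (63 + 324)/115 = 387/115 = 3.3652

3.3652


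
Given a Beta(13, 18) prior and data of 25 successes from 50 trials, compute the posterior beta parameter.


Number of failures = 50 - 25 = 25
Posterior beta = 18 + 25 = 43

43


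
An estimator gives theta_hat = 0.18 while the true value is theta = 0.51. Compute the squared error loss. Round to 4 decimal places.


The squared error loss is (theta_hat - theta)^2
= (0.18 - 0.51)^2
= (-0.33)^2 = 0.1089

0.1089


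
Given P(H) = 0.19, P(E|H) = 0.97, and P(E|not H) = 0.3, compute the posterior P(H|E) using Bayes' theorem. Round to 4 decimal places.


By Bayes' theorem: P(H|E) = P(E|H)*P(H) / P(E)
P(E) = P(E|H)*P(H) + P(E|not H)*P(not H)
P(E) = 0.97*0.19 + 0.3*0.81 = 0.4273
P(H|E) = 0.97*0.19 / 0.4273 = 0.4313

0.4313


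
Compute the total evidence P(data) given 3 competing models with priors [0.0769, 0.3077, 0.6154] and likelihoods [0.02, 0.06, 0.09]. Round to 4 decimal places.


Marginal likelihood = sum P(model_i) * P(data|model_i)
Model 1: 0.0769 * 0.02 = 0.0015
Model 2: 0.3077 * 0.06 = 0.0185
Model 3: 0.6154 * 0.09 = 0.0554
Total = 0.0754

0.0754


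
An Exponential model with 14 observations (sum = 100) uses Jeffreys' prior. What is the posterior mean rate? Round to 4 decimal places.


Posterior Gamma(14, 100)
E[lambda] = 14/100 = 0.14

0.14


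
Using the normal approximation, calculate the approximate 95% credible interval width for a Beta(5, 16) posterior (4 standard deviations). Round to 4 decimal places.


Var(Beta) = 5*16/(21^2 * 22) = 0.0082
SD = 0.0908
Width ~ 4*SD = 0.3632

0.3632


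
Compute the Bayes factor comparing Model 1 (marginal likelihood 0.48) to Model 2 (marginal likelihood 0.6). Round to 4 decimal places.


BF12 = marginal likelihood of M1 / marginal likelihood of M2
= 0.48/0.6
= 0.8

0.8


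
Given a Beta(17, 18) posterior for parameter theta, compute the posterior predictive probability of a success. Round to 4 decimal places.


For a Beta-Bernoulli model, the predictive probability is the mean:
P(success) = 17/(17+18) = 17/35 = 0.4857

0.4857


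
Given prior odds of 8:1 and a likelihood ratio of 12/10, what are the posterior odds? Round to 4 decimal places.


Posterior odds = prior odds * LR
Prior odds = 8/1 = 8.0
LR = 12/10 = 1.2
Posterior odds = 8.0 * 1.2 = 9.6

9.6


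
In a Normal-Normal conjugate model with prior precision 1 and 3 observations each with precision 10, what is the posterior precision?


Posterior precision = prior precision + n * observation precision
= 1 + 3 * 10
= 1 + 30 = 31

31


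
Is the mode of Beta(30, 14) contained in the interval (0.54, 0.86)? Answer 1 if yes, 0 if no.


Mode = (a-1)/(a+b-2) = 29/42 = 0.6905
Interval: (0.54, 0.86)
Contains mode? 1

1


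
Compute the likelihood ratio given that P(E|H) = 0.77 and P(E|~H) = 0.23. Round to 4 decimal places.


LR = P(E|H) / P(E|~H)
= 0.77 / 0.23 = 3.3478

3.3478


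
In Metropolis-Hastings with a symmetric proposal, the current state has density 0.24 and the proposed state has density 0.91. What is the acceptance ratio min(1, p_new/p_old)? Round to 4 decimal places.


Ratio = p_new / p_old = 0.91 / 0.24 = 3.7917
Acceptance = min(1, 3.7917) = 1.0

1.0


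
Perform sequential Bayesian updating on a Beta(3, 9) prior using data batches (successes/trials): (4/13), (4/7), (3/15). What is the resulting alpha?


Accumulate successes: 11
Posterior alpha = prior alpha + sum of successes
= 3 + 11 = 14

14


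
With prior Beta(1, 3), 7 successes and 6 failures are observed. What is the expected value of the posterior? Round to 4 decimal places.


Posterior = Beta(8, 9)
E[theta] = alpha/(alpha+beta)
= 8/17 = 0.4706

0.4706


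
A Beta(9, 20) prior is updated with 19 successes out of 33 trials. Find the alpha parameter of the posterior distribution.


In the Beta-Binomial conjugate update:
alpha_post = alpha_prior + successes
= 9 + 19
= 28

28


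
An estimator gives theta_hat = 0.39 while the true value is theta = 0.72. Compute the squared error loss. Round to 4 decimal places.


The squared error loss is (theta_hat - theta)^2
= (0.39 - 0.72)^2
= (-0.33)^2 = 0.1089

0.1089


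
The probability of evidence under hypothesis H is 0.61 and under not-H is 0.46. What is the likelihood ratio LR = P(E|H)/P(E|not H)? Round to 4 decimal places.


LR = 0.61 / 0.46
= 1.3261

1.3261


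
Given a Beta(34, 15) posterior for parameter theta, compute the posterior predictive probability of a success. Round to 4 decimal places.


For a Beta-Bernoulli model, the predictive probability is the mean:
P(success) = 34/(34+15) = 34/49 = 0.6939

0.6939


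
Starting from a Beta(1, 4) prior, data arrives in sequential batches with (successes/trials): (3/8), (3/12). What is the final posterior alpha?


In sequential Bayesian updating, we sum all successes.
Total successes = 6
Final alpha = 1 + 6 = 7

7


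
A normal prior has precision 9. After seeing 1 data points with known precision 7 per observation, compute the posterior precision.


In the conjugate normal model, precisions add:
tau_posterior = tau_prior + n * tau_data
= 9 + 1*7 = 16

16


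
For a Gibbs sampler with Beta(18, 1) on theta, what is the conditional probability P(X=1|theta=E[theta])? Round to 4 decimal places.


E[theta] = 18/(18+1) = 0.9474
P(X=1|theta) = theta = 0.9474

0.9474


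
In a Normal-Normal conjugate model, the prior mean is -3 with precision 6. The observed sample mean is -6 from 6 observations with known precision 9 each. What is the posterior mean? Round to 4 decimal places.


Posterior precision = tau0 + n*tau = 6 + 6*9 = 60
Posterior mean = (tau0*mu0 + n*tau*xbar) / posterior_precision
= (6*-3 + 6*9*-6) / 60
= -342 / 60 = -5.7

-5.7


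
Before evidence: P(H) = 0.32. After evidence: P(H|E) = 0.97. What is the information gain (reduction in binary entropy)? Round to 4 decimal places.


Prior entropy = 0.9044
Posterior entropy = 0.1944
Information gain = 0.9044 - 0.1944 = 0.71

0.71


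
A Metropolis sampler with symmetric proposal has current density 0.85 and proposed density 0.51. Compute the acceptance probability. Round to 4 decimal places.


For symmetric proposals, acceptance = min(1, pi(x*)/pi(x))
= min(1, 0.51/0.85)
= min(1, 0.6) = 0.6

0.6


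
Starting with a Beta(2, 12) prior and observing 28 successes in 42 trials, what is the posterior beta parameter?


Posterior beta = prior beta + failures
Failures = 42 - 28 = 14
beta_post = 12 + 14 = 26

26


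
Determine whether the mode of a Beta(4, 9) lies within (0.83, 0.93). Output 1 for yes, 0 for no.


First find the mode: (a-1)/(a+b-2) = 0.2727
Is 0.2727 in (0.83, 0.93)? 0

0


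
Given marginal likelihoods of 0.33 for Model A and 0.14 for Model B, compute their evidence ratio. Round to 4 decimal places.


Ratio = ML(A) / ML(B) = 0.33/0.14
= 2.3571

2.3571


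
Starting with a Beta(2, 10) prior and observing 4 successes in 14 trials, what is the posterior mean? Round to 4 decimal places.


Posterior parameters: alpha = 2 + 4 = 6
beta = 10 + 10 = 20
Posterior mean = alpha / (alpha + beta) = 6 / 26
= 0.2308

0.2308


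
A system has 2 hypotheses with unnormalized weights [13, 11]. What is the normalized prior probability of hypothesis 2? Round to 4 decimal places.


The normalized prior is the weight divided by the total.
Total weight = 24
P(H2) = 11 / 24 = 0.4583

0.4583


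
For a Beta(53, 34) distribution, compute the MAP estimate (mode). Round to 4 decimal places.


MAP = mode = (a-1)/(a+b-2)
= (53-1)/(53+34-2)
= 52/85 = 0.6118

0.6118


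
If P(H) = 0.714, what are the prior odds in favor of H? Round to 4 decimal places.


Prior odds = P(H) / (1 - P(H))
= 0.714 / 0.286
= 2.4965

2.4965


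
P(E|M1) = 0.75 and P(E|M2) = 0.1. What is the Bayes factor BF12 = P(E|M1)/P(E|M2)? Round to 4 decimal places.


Bayes factor BF12 = P(E|M1) / P(E|M2)
= 0.75 / 0.1
= 7.5

7.5


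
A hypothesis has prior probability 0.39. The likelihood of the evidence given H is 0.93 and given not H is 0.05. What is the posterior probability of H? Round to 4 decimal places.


Using Bayes' theorem:
P(E) = 0.39 * 0.93 + 0.61 * 0.05
P(E) = 0.3932
P(H|E) = (0.39 * 0.93) / 0.3932 = 0.9224

0.9224


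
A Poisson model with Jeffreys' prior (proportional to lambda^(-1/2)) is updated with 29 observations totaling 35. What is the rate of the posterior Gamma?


Posterior = Gamma(0.5 + S, n)
= Gamma(0.5 + 35, 29)
Posterior rate = 0 + n = 29

29.0


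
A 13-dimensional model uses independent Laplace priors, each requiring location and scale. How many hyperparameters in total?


Per parameter: 2 (location and scale).
Total = 13 * 2 = 26

26


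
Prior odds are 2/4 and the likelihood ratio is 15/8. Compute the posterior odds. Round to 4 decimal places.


Posterior odds = prior odds * likelihood ratio
= (2/4) * (15/8)
= 30 / 32
= 0.9375

0.9375


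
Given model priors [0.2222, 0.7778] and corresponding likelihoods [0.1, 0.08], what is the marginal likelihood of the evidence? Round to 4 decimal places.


P(E) = sum_i P(M_i) P(E|M_i)
= 0.0222 + 0.0622
= 0.0844

0.0844


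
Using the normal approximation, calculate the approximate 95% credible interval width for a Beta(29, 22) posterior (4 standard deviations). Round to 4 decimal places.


Var(Beta) = 29*22/(51^2 * 52) = 0.0047
SD = 0.0687
Width ~ 4*SD = 0.2747

0.2747


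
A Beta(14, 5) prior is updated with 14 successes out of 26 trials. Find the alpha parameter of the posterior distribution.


In the Beta-Binomial conjugate update:
alpha_post = alpha_prior + successes
= 14 + 14
= 28

28


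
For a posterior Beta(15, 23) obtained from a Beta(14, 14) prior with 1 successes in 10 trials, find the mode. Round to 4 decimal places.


Mode = (alpha - 1) / (alpha + beta - 2)
= 14 / 36
= 0.3889

0.3889


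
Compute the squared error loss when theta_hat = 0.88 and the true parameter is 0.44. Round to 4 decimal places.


L = (theta_hat - theta_true)^2
= (0.88 - 0.44)^2
= 0.44^2 = 0.1936

0.1936


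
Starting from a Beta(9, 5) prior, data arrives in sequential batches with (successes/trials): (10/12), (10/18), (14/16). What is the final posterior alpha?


In sequential Bayesian updating, we sum all successes.
Total successes = 34
Final alpha = 9 + 34 = 43

43


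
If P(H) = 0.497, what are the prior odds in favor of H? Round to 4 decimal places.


Prior odds = P(H) / (1 - P(H))
= 0.497 / 0.503
= 0.9881

0.9881


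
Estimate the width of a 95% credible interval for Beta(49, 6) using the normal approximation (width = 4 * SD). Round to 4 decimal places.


For Beta(a,b): Var = ab/((a+b)^2(a+b+1))
Var = 0.0017, SD = 0.0417
Approximate 95% CI width = 4 * 0.0417 = 0.1666

0.1666


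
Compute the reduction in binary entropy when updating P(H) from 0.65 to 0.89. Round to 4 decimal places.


H_before = -p*log2(p) - (1-p)*log2(1-p) for p=0.65: 0.9341
H_after for p=0.89: 0.4999
Reduction = 0.9341 - 0.4999 = 0.4342

0.4342


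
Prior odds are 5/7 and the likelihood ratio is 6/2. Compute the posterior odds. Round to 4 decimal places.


Posterior odds = prior odds * likelihood ratio
= (5/7) * (6/2)
= 30 / 14
= 2.1429

2.1429


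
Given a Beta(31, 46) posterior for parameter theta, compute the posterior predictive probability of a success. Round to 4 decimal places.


For a Beta-Bernoulli model, the predictive probability is the mean:
P(success) = 31/(31+46) = 31/77 = 0.4026

0.4026


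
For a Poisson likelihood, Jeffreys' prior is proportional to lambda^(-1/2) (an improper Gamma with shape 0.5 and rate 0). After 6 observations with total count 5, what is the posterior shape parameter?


Jeffreys' prior for Poisson is proportional to lambda^(-1/2).
Posterior is Gamma(0.5 + S, 0 + n) = Gamma(0.5 + 5, 6).
Posterior shape = 0.5 + S = 0.5 + 5 = 5.5

5.5


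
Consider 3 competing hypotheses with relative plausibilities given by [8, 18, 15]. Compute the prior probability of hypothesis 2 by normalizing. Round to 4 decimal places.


Sum of weights = 8 + 18 + 15 = 41
Normalized prior for H2 = 18 / 41
= 0.439

0.439


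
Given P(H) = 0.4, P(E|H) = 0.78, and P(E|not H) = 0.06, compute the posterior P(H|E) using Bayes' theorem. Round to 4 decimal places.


By Bayes' theorem: P(H|E) = P(E|H)*P(H) / P(E)
P(E) = P(E|H)*P(H) + P(E|not H)*P(not H)
P(E) = 0.78*0.4 + 0.06*0.6 = 0.348
P(H|E) = 0.78*0.4 / 0.348 = 0.8966

0.8966


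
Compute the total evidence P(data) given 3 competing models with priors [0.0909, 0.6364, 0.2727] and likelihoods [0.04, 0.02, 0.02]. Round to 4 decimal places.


Marginal likelihood = sum P(model_i) * P(data|model_i)
Model 1: 0.0909 * 0.04 = 0.0036
Model 2: 0.6364 * 0.02 = 0.0127
Model 3: 0.2727 * 0.02 = 0.0055
Total = 0.0218

0.0218


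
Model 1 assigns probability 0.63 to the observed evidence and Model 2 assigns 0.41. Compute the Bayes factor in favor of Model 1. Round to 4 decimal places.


BF = P(data|M1) / P(data|M2)
= 0.63 / 0.41 = 1.5366

1.5366


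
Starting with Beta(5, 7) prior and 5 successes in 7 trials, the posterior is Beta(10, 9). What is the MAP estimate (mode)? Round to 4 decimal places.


The mode of Beta(a, b) when a > 1 and b > 1 is (a-1)/(a+b-2)
= (10 - 1) / (10 + 9 - 2)
= 9 / 17
= 0.5294

0.5294


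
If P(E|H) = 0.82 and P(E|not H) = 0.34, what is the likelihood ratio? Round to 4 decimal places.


Likelihood ratio = P(E|H) / P(E|not H)
= 0.82 / 0.34
= 2.4118

2.4118


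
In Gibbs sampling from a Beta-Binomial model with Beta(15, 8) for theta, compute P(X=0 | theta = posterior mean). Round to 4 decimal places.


Posterior mean = alpha/(alpha+beta) = 15/23 = 0.6522
P(X=0|theta=mean) = 1 - theta = 0.3478

0.3478


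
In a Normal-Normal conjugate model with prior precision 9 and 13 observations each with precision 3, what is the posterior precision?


Posterior precision = prior precision + n * observation precision
= 9 + 13 * 3
= 9 + 39 = 48

48


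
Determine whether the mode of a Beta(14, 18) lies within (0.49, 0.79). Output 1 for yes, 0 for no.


First find the mode: (a-1)/(a+b-2) = 0.4333
Is 0.4333 in (0.49, 0.79)? 0

0


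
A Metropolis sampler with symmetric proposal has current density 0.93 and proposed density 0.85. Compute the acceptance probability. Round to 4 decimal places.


For symmetric proposals, acceptance = min(1, pi(x*)/pi(x))
= min(1, 0.85/0.93)
= min(1, 0.914) = 0.914

0.914


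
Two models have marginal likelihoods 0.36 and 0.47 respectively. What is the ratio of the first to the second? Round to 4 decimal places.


Evidence ratio = 0.36 / 0.47
= 0.766

0.766


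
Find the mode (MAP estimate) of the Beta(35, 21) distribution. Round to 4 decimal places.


For Beta(a,b) with a,b > 1:
Mode = (a-1)/(a+b-2) = (35-1)/(56-2)
= 34/54 = 0.6296

0.6296


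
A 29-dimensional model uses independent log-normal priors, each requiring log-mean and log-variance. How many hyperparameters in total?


Per parameter: 2 (log-mean and log-variance).
Total = 29 * 2 = 58

58


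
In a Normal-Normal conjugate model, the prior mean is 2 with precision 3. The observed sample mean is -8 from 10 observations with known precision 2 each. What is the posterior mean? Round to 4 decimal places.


Posterior precision = tau0 + n*tau = 3 + 10*2 = 23
Posterior mean = (tau0*mu0 + n*tau*xbar) / posterior_precision
= (3*2 + 10*2*-8) / 23
= -154 / 23 = -6.6957

-6.6957


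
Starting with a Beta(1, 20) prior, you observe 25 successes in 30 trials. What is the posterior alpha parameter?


For a Beta-Binomial conjugate model:
Posterior alpha = prior alpha + number of successes
= 1 + 25 = 26

26


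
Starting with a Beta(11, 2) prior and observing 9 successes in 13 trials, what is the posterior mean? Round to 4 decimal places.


Posterior parameters: alpha = 11 + 9 = 20
beta = 2 + 4 = 6
Posterior mean = alpha / (alpha + beta) = 20 / 26
= 0.7692

0.7692


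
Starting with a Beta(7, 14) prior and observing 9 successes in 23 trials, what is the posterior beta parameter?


Posterior beta = prior beta + failures
Failures = 23 - 9 = 14
beta_post = 14 + 14 = 28

28


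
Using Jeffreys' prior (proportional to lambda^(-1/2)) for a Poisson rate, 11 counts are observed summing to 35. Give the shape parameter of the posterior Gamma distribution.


Conjugate update: Gamma(prior_shape + S, prior_rate + n).
Prior shape = 0.5, prior rate = 0.
Posterior shape = 0.5 + S = 0.5 + 35 = 35.5

35.5


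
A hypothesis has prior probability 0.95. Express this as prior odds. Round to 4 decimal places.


Odds = P(H) / P(not H) = 0.95 / 0.05
= 19.0

19.0


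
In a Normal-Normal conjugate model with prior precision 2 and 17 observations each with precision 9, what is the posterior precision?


Posterior precision = prior precision + n * observation precision
= 2 + 17 * 9
= 2 + 153 = 155

155


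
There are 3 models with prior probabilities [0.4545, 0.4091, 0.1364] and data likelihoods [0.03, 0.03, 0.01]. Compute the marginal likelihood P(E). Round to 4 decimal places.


P(E) = sum over models of P(M_i) * P(E|M_i)
= 0.4545*0.03 + 0.4091*0.03 + 0.1364*0.01
= 0.0273

0.0273


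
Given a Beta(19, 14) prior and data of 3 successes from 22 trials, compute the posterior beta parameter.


Number of failures = 22 - 3 = 19
Posterior beta = 14 + 19 = 33

33


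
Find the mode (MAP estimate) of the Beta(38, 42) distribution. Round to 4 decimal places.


For Beta(a,b) with a,b > 1:
Mode = (a-1)/(a+b-2) = (38-1)/(80-2)
= 37/78 = 0.4744

0.4744


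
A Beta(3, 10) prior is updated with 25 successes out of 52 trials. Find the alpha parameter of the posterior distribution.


In the Beta-Binomial conjugate update:
alpha_post = alpha_prior + successes
= 3 + 25
= 28

28


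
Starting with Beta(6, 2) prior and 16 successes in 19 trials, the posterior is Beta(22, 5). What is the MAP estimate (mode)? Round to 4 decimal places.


The mode of Beta(a, b) when a > 1 and b > 1 is (a-1)/(a+b-2)
= (22 - 1) / (22 + 5 - 2)
= 21 / 25
= 0.84

0.84


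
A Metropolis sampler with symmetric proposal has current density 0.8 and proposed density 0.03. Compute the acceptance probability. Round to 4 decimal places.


For symmetric proposals, acceptance = min(1, pi(x*)/pi(x))
= min(1, 0.03/0.8)
= min(1, 0.0375) = 0.0375

0.0375


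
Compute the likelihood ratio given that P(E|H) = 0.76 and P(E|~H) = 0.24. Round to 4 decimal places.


LR = P(E|H) / P(E|~H)
= 0.76 / 0.24 = 3.1667

3.1667


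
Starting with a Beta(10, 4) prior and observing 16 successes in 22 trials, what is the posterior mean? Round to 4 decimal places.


Posterior parameters: alpha = 10 + 16 = 26
beta = 4 + 6 = 10
Posterior mean = alpha / (alpha + beta) = 26 / 36
= 0.7222

0.7222


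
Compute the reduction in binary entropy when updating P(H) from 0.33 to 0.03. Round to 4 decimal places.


H_before = -p*log2(p) - (1-p)*log2(1-p) for p=0.33: 0.9149
H_after for p=0.03: 0.1944
Reduction = 0.9149 - 0.1944 = 0.7205

0.7205


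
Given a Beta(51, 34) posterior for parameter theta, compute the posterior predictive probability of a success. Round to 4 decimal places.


For a Beta-Bernoulli model, the predictive probability is the mean:
P(success) = 51/(51+34) = 51/85 = 0.6

0.6


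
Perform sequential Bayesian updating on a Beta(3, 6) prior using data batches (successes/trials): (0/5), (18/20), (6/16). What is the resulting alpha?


Accumulate successes: 24
Posterior alpha = prior alpha + sum of successes
= 3 + 24 = 27

27


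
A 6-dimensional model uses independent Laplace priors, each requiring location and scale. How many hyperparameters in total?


Per parameter: 2 (location and scale).
Total = 6 * 2 = 12

12


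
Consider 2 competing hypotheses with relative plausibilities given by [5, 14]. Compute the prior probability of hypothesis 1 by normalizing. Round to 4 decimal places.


Sum of weights = 5 + 14 = 19
Normalized prior for H1 = 5 / 19
= 0.2632

0.2632


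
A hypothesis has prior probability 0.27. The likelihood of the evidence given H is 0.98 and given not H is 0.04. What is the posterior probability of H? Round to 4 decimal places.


Using Bayes' theorem:
P(E) = 0.27 * 0.98 + 0.73 * 0.04
P(E) = 0.2938
P(H|E) = (0.27 * 0.98) / 0.2938 = 0.9006

0.9006


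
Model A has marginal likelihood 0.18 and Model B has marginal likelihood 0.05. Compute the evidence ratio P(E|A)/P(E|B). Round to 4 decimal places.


Evidence ratio = P(E|A) / P(E|B)
= 0.18 / 0.05
= 3.6

3.6


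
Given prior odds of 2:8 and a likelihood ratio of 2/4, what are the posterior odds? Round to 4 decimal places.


Posterior odds = prior odds * LR
Prior odds = 2/8 = 0.25
LR = 2/4 = 0.5
Posterior odds = 0.25 * 0.5 = 0.125

0.125


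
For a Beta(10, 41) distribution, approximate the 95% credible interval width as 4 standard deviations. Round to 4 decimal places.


Variance of Beta(a,b) = ab / ((a+b)^2 * (a+b+1))
= 10*41 / ((51)^2 * 52)
= 0.003
SD = sqrt(0.003) = 0.0551
Width = 4 * SD = 0.2202

0.2202


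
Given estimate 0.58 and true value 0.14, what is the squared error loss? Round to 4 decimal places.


Squared error = (estimate - true)^2
Difference = 0.44
Loss = 0.44^2 = 0.1936

0.1936


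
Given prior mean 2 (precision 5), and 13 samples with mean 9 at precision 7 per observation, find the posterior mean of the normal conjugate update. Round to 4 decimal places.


The posterior mean is a precision-weighted average of prior and data.
Post. prec. = 5 + 91 = 96
Post. mean = (10 + 819)/96 = 829/96 = 8.6354

8.6354


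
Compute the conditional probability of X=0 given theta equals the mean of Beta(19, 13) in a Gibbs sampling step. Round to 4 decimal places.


Mean of Beta(19, 13) = 0.5938
P(X=0 | theta=0.5938) = 0.4062

0.4062


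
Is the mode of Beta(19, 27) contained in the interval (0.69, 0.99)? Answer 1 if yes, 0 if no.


Mode = (a-1)/(a+b-2) = 18/44 = 0.4091
Interval: (0.69, 0.99)
Contains mode? 0

0


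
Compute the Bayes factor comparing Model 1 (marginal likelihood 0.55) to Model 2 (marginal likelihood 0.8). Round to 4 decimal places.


BF12 = marginal likelihood of M1 / marginal likelihood of M2
= 0.55/0.8
= 0.6875

0.6875


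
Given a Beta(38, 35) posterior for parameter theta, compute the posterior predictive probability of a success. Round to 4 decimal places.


For a Beta-Bernoulli model, the predictive probability is the mean:
P(success) = 38/(38+35) = 38/73 = 0.5205

0.5205


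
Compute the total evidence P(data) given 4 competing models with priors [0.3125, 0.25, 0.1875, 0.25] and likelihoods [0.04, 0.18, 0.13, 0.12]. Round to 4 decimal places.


Marginal likelihood = sum P(model_i) * P(data|model_i)
Model 1: 0.3125 * 0.04 = 0.0125
Model 2: 0.25 * 0.18 = 0.045
Model 3: 0.1875 * 0.13 = 0.0244
Model 4: 0.25 * 0.12 = 0.03
Total = 0.1119

0.1119


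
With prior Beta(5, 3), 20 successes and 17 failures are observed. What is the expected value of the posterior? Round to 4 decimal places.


Posterior = Beta(25, 20)
E[theta] = alpha/(alpha+beta)
= 25/45 = 0.5556

0.5556


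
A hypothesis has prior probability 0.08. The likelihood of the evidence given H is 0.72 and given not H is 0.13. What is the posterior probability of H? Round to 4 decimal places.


Using Bayes' theorem:
P(E) = 0.08 * 0.72 + 0.92 * 0.13
P(E) = 0.1772
P(H|E) = (0.08 * 0.72) / 0.1772 = 0.3251

0.3251


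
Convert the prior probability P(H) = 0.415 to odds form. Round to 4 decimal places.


P(not H) = 1 - 0.415 = 0.585
Odds = 0.415 / 0.585 = 0.7094

0.7094


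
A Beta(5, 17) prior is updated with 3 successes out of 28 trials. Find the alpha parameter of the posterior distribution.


In the Beta-Binomial conjugate update:
alpha_post = alpha_prior + successes
= 5 + 3
= 8

8


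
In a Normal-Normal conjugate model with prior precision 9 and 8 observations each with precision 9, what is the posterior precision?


Posterior precision = prior precision + n * observation precision
= 9 + 8 * 9
= 9 + 72 = 81

81


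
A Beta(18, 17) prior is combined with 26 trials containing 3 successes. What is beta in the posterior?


In conjugate updating:
beta_posterior = beta_prior + (n - k)
= 17 + (26 - 3)
= 17 + 23 = 40

40


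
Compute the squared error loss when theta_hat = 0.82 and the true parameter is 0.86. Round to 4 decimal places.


L = (theta_hat - theta_true)^2
= (0.82 - 0.86)^2
= -0.04^2 = 0.0016

0.0016


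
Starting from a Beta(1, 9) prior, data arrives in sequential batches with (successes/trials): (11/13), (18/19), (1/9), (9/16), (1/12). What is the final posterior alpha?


In sequential Bayesian updating, we sum all successes.
Total successes = 40
Final alpha = 1 + 40 = 41

41


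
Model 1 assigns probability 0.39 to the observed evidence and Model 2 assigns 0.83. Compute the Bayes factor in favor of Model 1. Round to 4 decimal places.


BF = P(data|M1) / P(data|M2)
= 0.39 / 0.83 = 0.4699

0.4699


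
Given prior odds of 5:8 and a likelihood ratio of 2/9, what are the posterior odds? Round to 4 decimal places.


Posterior odds = prior odds * LR
Prior odds = 5/8 = 0.625
LR = 2/9 = 0.2222
Posterior odds = 0.625 * 0.2222 = 0.1389

0.1389


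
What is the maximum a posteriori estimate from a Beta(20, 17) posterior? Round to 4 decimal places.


The MAP estimate equals the mode of the distribution.
Mode of Beta(a,b) = (a-1)/(a+b-2)
= 19/35
= 0.5429

0.5429


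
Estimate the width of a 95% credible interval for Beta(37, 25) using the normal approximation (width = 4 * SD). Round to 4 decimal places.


For Beta(a,b): Var = ab/((a+b)^2(a+b+1))
Var = 0.0038, SD = 0.0618
Approximate 95% CI width = 4 * 0.0618 = 0.2472

0.2472


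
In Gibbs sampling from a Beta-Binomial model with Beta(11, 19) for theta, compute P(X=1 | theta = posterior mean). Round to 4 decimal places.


Posterior mean = alpha/(alpha+beta) = 11/30 = 0.3667
P(X=1|theta=mean) = theta = 0.3667

0.3667


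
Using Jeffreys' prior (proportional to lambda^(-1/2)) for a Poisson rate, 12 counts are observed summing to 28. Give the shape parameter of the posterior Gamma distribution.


Conjugate update: Gamma(prior_shape + S, prior_rate + n).
Prior shape = 0.5, prior rate = 0.
Posterior shape = 0.5 + S = 0.5 + 28 = 28.5

28.5


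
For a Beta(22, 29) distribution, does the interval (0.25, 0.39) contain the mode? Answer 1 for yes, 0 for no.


Mode of Beta(a,b) = (a-1)/(a+b-2)
= (22-1)/(22+29-2) = 0.4286
Check: 0.25 <= 0.4286 <= 0.39?
Result: 0

0


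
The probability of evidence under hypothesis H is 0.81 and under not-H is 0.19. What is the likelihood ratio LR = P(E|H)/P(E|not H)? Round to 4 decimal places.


LR = 0.81 / 0.19
= 4.2632

4.2632


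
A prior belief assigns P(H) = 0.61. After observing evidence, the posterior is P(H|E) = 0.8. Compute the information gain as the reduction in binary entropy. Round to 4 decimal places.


H(prior) = -0.61*log2(0.61) - 0.39*log2(0.39)
= 0.9648
H(post) = -0.8*log2(0.8) - 0.2*log2(0.2)
= 0.7219
IG = 0.9648 - 0.7219 = 0.2429

0.2429


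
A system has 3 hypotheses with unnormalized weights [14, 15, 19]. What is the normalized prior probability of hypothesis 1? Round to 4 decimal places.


The normalized prior is the weight divided by the total.
Total weight = 48
P(H1) = 14 / 48 = 0.2917

0.2917


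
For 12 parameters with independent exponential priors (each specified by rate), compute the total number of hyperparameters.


A exponential prior has 1 hyperparameter per parameter.
Total = 12 * 1 = 12

12


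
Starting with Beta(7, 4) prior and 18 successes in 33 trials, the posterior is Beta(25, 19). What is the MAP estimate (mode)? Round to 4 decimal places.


The mode of Beta(a, b) when a > 1 and b > 1 is (a-1)/(a+b-2)
= (25 - 1) / (25 + 19 - 2)
= 24 / 42
= 0.5714

0.5714


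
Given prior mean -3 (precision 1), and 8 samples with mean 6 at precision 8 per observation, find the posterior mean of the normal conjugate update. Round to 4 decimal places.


The posterior mean is a precision-weighted average of prior and data.
Post. prec. = 1 + 64 = 65
Post. mean = (-3 + 384)/65 = 381/65 = 5.8615

5.8615


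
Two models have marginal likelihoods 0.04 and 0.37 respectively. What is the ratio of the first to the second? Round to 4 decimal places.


Evidence ratio = 0.04 / 0.37
= 0.1081

0.1081


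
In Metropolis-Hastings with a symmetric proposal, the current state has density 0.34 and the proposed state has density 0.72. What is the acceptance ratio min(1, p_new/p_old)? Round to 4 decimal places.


Ratio = p_new / p_old = 0.72 / 0.34 = 2.1176
Acceptance = min(1, 2.1176) = 1.0

1.0


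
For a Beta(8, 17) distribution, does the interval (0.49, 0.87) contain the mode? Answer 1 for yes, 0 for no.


Mode of Beta(a,b) = (a-1)/(a+b-2)
= (8-1)/(8+17-2) = 0.3043
Check: 0.49 <= 0.3043 <= 0.87?
Result: 0

0


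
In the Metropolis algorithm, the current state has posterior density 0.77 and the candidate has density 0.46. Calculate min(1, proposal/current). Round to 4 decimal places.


Ratio = 0.46/0.77 = 0.5974
Acceptance probability = min(1, 0.5974)
= 0.5974

0.5974


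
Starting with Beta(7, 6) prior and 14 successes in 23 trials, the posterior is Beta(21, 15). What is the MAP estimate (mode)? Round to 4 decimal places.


The mode of Beta(a, b) when a > 1 and b > 1 is (a-1)/(a+b-2)
= (21 - 1) / (21 + 15 - 2)
= 20 / 34
= 0.5882

0.5882


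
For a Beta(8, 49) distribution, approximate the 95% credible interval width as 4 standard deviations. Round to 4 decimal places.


Variance of Beta(a,b) = ab / ((a+b)^2 * (a+b+1))
= 8*49 / ((57)^2 * 58)
= 0.0021
SD = sqrt(0.0021) = 0.0456
Width = 4 * SD = 0.1824

0.1824


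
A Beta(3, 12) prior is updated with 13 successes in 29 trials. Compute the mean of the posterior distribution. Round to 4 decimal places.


After update: Beta(16, 28)
Mean = 16 / (16 + 28) = 16 / 44
= 0.3636

0.3636


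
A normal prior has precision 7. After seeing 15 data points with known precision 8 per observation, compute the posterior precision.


In the conjugate normal model, precisions add:
tau_posterior = tau_prior + n * tau_data
= 7 + 15*8 = 127

127


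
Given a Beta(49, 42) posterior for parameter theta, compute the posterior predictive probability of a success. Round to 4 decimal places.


For a Beta-Bernoulli model, the predictive probability is the mean:
P(success) = 49/(49+42) = 49/91 = 0.5385

0.5385


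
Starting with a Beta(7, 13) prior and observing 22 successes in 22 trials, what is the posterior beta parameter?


Posterior beta = prior beta + failures
Failures = 22 - 22 = 0
beta_post = 13 + 0 = 13

13


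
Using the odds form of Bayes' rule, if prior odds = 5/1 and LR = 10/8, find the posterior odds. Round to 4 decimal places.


Bayes' rule in odds form: posterior odds = prior odds * LR
= (5 * 10) / (1 * 8)
= 50/8 = 6.25

6.25


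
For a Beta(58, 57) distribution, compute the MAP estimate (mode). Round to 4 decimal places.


MAP = mode = (a-1)/(a+b-2)
= (58-1)/(58+57-2)
= 57/113 = 0.5044

0.5044


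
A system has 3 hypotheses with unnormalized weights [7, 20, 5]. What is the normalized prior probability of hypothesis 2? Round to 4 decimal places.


The normalized prior is the weight divided by the total.
Total weight = 32
P(H2) = 20 / 32 = 0.625

0.625


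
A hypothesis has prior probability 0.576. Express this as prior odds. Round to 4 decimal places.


Odds = P(H) / P(not H) = 0.576 / 0.424
= 1.3585

1.3585


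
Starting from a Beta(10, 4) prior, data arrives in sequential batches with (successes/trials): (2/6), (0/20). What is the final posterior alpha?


In sequential Bayesian updating, we sum all successes.
Total successes = 2
Final alpha = 10 + 2 = 12

12


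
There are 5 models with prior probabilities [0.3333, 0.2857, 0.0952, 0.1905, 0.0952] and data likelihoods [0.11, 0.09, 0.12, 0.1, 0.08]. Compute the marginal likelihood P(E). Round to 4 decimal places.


P(E) = sum over models of P(M_i) * P(E|M_i)
= 0.3333*0.11 + 0.2857*0.09 + 0.0952*0.12 + 0.1905*0.1 + 0.0952*0.08
= 0.1005

0.1005


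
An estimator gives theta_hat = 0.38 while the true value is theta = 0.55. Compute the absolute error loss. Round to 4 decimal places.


The absolute error loss is |theta_hat - theta|
= |0.38 - 0.55|
= 0.17

0.17


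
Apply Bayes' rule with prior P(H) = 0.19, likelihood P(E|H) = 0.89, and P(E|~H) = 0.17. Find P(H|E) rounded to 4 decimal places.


Step 1: Compute marginal P(E) = P(E|H)P(H) + P(E|~H)P(~H)
= 0.89*0.19 + 0.17*0.81 = 0.3068
Step 2: P(H|E) = P(E|H)P(H)/P(E) = 0.1691/0.3068
= 0.5512

0.5512


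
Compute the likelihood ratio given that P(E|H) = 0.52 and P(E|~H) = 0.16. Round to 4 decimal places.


LR = P(E|H) / P(E|~H)
= 0.52 / 0.16 = 3.25

3.25


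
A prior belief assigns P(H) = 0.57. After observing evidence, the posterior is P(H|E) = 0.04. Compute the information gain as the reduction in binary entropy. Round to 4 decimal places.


H(prior) = -0.57*log2(0.57) - 0.43*log2(0.43)
= 0.9858
H(post) = -0.04*log2(0.04) - 0.96*log2(0.96)
= 0.2423
IG = 0.9858 - 0.2423 = 0.7435

0.7435


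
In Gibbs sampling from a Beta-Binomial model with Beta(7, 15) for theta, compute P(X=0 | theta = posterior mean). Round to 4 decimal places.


Posterior mean = alpha/(alpha+beta) = 7/22 = 0.3182
P(X=0|theta=mean) = 1 - theta = 0.6818

0.6818


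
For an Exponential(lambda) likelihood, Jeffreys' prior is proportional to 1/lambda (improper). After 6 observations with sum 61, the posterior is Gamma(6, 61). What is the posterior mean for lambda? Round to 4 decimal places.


Posterior = Gamma(n, sum_x) = Gamma(6, 61)
Posterior mean = shape/rate = 6/61
= 0.0984

0.0984


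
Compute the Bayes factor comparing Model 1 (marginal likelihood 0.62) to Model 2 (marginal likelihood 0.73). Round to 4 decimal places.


BF12 = marginal likelihood of M1 / marginal likelihood of M2
= 0.62/0.73
= 0.8493

0.8493


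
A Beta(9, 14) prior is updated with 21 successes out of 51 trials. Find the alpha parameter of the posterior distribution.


In the Beta-Binomial conjugate update:
alpha_post = alpha_prior + successes
= 9 + 21
= 30

30


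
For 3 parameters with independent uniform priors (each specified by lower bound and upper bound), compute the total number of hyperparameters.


A uniform prior has 2 hyperparameters per parameter.
Total = 3 * 2 = 6

6


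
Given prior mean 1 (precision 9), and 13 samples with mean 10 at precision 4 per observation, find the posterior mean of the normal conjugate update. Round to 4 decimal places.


The posterior mean is a precision-weighted average of prior and data.
Post. prec. = 9 + 52 = 61
Post. mean = (9 + 520)/61 = 529/61 = 8.6721

8.6721


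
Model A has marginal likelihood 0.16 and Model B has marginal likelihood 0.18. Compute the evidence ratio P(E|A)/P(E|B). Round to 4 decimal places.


Evidence ratio = P(E|A) / P(E|B)
= 0.16 / 0.18
= 0.8889

0.8889


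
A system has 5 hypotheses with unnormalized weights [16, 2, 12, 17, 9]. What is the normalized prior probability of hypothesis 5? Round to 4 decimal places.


The normalized prior is the weight divided by the total.
Total weight = 56
P(H5) = 9 / 56 = 0.1607

0.1607


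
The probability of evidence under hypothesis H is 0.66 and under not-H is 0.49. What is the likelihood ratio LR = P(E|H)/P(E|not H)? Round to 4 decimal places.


LR = 0.66 / 0.49
= 1.3469

1.3469


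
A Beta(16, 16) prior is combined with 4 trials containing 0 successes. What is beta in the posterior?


In conjugate updating:
beta_posterior = beta_prior + (n - k)
= 16 + (4 - 0)
= 16 + 4 = 20

20


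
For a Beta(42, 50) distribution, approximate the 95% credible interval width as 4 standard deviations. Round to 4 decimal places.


Variance of Beta(a,b) = ab / ((a+b)^2 * (a+b+1))
= 42*50 / ((92)^2 * 93)
= 0.0027
SD = sqrt(0.0027) = 0.0517
Width = 4 * SD = 0.2066

0.2066


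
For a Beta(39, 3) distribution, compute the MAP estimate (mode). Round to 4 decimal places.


MAP = mode = (a-1)/(a+b-2)
= (39-1)/(39+3-2)
= 38/40 = 0.95

0.95


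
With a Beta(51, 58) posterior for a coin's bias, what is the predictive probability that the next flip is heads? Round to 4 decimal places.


The predictive probability equals the posterior mean.
P(next = heads) = alpha / (alpha + beta)
= 51 / 109 = 0.4679

0.4679


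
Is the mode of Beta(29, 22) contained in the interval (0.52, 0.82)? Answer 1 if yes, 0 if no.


Mode = (a-1)/(a+b-2) = 28/49 = 0.5714
Interval: (0.52, 0.82)
Contains mode? 1

1


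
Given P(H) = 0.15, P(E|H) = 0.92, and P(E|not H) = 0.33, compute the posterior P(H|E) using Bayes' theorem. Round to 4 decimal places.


By Bayes' theorem: P(H|E) = P(E|H)*P(H) / P(E)
P(E) = P(E|H)*P(H) + P(E|not H)*P(not H)
P(E) = 0.92*0.15 + 0.33*0.85 = 0.4185
P(H|E) = 0.92*0.15 / 0.4185 = 0.3297

0.3297


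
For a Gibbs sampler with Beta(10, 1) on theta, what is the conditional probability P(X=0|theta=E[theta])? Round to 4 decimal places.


E[theta] = 10/(10+1) = 0.9091
P(X=0|theta) = 1 - theta = 0.0909

0.0909


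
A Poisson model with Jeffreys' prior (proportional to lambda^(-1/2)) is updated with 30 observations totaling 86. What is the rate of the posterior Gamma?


Posterior = Gamma(0.5 + S, n)
= Gamma(0.5 + 86, 30)
Posterior rate = 0 + n = 30

30.0


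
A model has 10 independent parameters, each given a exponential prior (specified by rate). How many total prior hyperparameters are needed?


Each exponential prior needs 1 hyperparameter (rate).
Total = 1 * 10 = 10

10


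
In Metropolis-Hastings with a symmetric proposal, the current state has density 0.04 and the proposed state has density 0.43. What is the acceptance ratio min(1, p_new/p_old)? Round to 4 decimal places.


Ratio = p_new / p_old = 0.43 / 0.04 = 10.75
Acceptance = min(1, 10.75) = 1.0

1.0


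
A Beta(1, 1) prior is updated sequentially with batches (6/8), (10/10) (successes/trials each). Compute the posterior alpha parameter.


Sequential conjugate updating is equivalent to a single batch update.
Total successes across all batches = 16
alpha_posterior = alpha_prior + total_successes = 1 + 16
= 17

17


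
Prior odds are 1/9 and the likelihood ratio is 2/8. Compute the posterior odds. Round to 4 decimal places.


Posterior odds = prior odds * likelihood ratio
= (1/9) * (2/8)
= 2 / 72
= 0.0278

0.0278


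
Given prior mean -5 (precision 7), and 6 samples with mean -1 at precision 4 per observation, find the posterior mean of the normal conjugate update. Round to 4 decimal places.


The posterior mean is a precision-weighted average of prior and data.
Post. prec. = 7 + 24 = 31
Post. mean = (-35 + -24)/31 = -59/31 = -1.9032

-1.9032


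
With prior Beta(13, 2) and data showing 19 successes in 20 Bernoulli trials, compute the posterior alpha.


Conjugate update: alpha_posterior = alpha_prior + k
= 13 + 19 = 32

32
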